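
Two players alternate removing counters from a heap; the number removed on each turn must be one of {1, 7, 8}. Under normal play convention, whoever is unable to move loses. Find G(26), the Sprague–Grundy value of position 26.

n :  0  1  2  3  4  5  6  7  8  9 10 11 12 13 14 15 16 17 18 19 20 21 22 23 24 25 26
G :  0  1  0  1  0  1  0  1  2  3  2  3  2  3  2  0  1  0  1  0  1  0  1  2  3  2  3

3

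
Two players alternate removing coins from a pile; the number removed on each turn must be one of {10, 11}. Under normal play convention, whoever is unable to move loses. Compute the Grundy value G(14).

1

G(0) = 0
G(1) = mex{} = 0
G(2) = mex{} = 0
G(3) = mex{} = 0
G(4) = mex{} = 0
G(5) = mex{} = 0
G(6) = mex{} = 0
G(7) = mex{} = 0
G(8) = mex{} = 0
G(9) = mex{} = 0
G(10) = mex{0} = 1
G(11) = mex{0,0} = 1
G(12) = mex{0,0} = 1
G(13) = mex{0,0} = 1
G(14) = mex{0,0} = 1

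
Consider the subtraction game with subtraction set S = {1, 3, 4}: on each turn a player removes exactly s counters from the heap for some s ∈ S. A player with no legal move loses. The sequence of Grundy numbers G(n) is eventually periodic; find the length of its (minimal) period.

7

n :  0  1  2  3  4  5  6  7  8  9 10 11 12 13 14 15
G :  0  1  0  1  2  3  2  0  1  0  1  2  3  2  0  1
G(n+7) = G(n) holds for n = 0,…,3 (a full window of length max(S) = 4), so the sequence is purely periodic with period 7.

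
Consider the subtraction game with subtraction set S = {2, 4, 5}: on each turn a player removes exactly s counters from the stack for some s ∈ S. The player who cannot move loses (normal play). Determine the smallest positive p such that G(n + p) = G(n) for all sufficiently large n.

7

n :  0  1  2  3  4  5  6  7  8  9 10 11 12 13 14 15
G :  0  0  1  1  2  2  3  0  0  1  1  2  2  3  0  0
G(n+7) = G(n) holds for n = 0,…,4 (a full window of length max(S) = 5), so the sequence is purely periodic with period 7.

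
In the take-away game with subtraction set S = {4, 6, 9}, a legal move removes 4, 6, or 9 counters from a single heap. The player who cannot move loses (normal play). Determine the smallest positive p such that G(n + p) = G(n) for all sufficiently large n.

13

n :  0  1  2  3  4  5  6  7  8  9 10 11 12 13 14 15 16 17 18 19 20 21 22 23 24 25 26 27
G :  0  0  0  0  1  1  1  1  2  2  2  2  3  0  0  0  0  1  1  1  1  2  2  2  2  3  0  0
G(n+13) = G(n) holds for n = 0,…,8 (a full window of length max(S) = 9), so the sequence is purely periodic with period 13.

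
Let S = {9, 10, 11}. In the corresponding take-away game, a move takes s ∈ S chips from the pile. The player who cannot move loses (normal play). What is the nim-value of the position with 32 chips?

n :  0  1  2  3  4  5  6  7  8  9 10 11 12 13 14 15 16 17 18 19 20 21 22 23 24 25 26 27 28 29 30 31 32
G :  0  0  0  0  0  0  0  0  0  1  1  1  1  1  1  1  1  1  2  2  0  0  0  0  0  0  0  0  0  1  1  1  1

1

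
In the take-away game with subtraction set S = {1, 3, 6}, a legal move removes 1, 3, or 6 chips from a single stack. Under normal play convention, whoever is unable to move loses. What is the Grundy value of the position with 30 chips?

n :  0  1  2  3  4  5  6  7  8  9 10 11 12 13 14 15 16 17 18 19 20 21 22 23 24 25 26 27 28 29 30
G :  0  1  0  1  0  1  2  3  2  0  1  0  1  0  1  2  3  2  0  1  0  1  0  1  2  3  2  0  1  0  1

1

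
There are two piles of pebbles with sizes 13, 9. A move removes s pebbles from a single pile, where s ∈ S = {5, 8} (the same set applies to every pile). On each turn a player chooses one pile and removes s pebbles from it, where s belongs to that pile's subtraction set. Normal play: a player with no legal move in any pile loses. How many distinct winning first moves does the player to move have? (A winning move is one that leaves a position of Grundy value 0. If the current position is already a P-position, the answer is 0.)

4

All piles use S = {5, 8}:
n :  0  1  2  3  4  5  6  7  8  9 10 11 12 13
G :  0  0  0  0  0  1  1  1  1  1  2  2  2  0
Pile A: G(13) = 0.
Pile B: G(9) = 1.
Combined Grundy value = 0 ⊕ 1 = 1.
A winning move leaves total XOR = 0, i.e. changes one component's Grundy value g to g ⊕ X where X is the current total.
Pile A: need g' = 0⊕1 = 1. Options: 13−5→G=1, 13−8→G=1. Hits: 2.
Pile B: need g' = 1⊕1 = 0. Options: 9−5→G=0, 9−8→G=0. Hits: 2.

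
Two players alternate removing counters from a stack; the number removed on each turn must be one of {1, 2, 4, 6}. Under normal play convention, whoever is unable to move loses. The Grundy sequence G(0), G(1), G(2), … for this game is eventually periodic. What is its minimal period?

8

G(0) = 0
G(1) = mex{0} = 1
G(2) = mex{1,0} = 2
G(3) = mex{2,1} = 0
G(4) = mex{0,2,0} = 1
G(5) = mex{1,0,1} = 2
G(6) = mex{2,1,2,0} = 3
G(7) = mex{3,2,0,1} = 4
G(8) = mex{4,3,1,2} = 0
G(9) = mex{0,4,2,0} = 1
G(10) = mex{1,0,3,1} = 2
G(11) = mex{2,1,4,2} = 0
G(12) = mex{0,2,0,3} = 1
G(13) = mex{1,0,1,4} = 2
G(14) = mex{2,1,2,0} = 3
G(15) = mex{3,2,0,1} = 4
G(16) = mex{4,3,1,2} = 0
G(17) = mex{0,4,2,0} = 1
G(n+8) = G(n) holds for n = 0,…,5 (a full window of length max(S) = 6), so the sequence is purely periodic with period 8.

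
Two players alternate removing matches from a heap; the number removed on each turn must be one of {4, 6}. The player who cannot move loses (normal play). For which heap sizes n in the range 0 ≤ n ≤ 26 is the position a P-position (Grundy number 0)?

0, 1, 2, 3, 10, 11, 12, 13, 20, 21, 22, 23

n :  0  1  2  3  4  5  6  7  8  9 10 11 12 13 14 15 16 17 18 19 20 21 22 23 24 25 26
G :  0  0  0  0  1  1  1  1  2  2  0  0  0  0  1  1  1  1  2  2  0  0  0  0  1  1  1
P-positions are exactly the n with G(n) = 0.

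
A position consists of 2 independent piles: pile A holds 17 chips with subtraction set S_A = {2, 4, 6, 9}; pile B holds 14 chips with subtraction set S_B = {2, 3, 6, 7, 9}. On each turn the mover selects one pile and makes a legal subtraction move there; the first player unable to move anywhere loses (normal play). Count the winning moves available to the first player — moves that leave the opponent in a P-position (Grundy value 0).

Pile A, S = {2, 4, 6, 9}:
G(0) = 0
G(1) = mex{} = 0
G(2) = mex{0} = 1
G(3) = mex{0} = 1
G(4) = mex{1,0} = 2
G(5) = mex{1,0} = 2
G(6) = mex{2,1,0} = 3
G(7) = mex{2,1,0} = 3
G(8) = mex{3,2,1} = 0
G(9) = mex{3,2,1,0} = 4
G(10) = mex{0,3,2,0} = 1
G(11) = mex{4,3,2,1} = 0
G(12) = mex{1,0,3,1} = 2
G(13) = mex{0,4,3,2} = 1
G(14) = mex{2,1,0,2} = 3
G(15) = mex{1,0,4,3} = 2
G(16) = mex{3,2,1,3} = 0
G(17) = mex{2,1,0,0} = 3
G_A(17) = 3.
Pile B, S = {2, 3, 6, 7, 9}:
n :  0  1  2  3  4  5  6  7  8  9 10 11 12 13 14
G :  0  0  1  1  2  0  3  1  2  2  3  3  4  0  5
G_B(14) = 5.
Combined Grundy value = 3 ⊕ 5 = 6.
A winning move leaves total XOR = 0, i.e. changes one component's Grundy value g to g ⊕ X where X is the current total.
Pile A: need g' = 3⊕6 = 5. Options: 17−2→G=2, 17−4→G=1, 17−6→G=0, 17−9→G=0. Hits: 0.
Pile B: need g' = 5⊕6 = 3. Options: 14−2→G=4, 14−3→G=3, 14−6→G=2, 14−7→G=1, 14−9→G=0. Hits: 1.

1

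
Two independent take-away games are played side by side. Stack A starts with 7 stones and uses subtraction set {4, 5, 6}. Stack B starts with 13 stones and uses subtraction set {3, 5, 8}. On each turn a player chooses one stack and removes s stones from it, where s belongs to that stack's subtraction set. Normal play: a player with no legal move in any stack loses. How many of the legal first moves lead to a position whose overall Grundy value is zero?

4

Stack A, S = {4, 5, 6}:
n : 0 1 2 3 4 5 6 7
G : 0 0 0 0 1 1 1 1
G_A(7) = 1.
Stack B, S = {3, 5, 8}:
n :  0  1  2  3  4  5  6  7  8  9 10 11 12 13
G :  0  0  0  1  1  1  2  2  2  3  3  0  0  0
G_B(13) = 0.
Combined Grundy value = 1 ⊕ 0 = 1.
A winning move leaves total XOR = 0, i.e. changes one component's Grundy value g to g ⊕ X where X is the current total.
Stack A: need g' = 1⊕1 = 0. Options: 7−4→G=0, 7−5→G=0, 7−6→G=0. Hits: 3.
Stack B: need g' = 0⊕1 = 1. Options: 13−3→G=3, 13−5→G=2, 13−8→G=1. Hits: 1.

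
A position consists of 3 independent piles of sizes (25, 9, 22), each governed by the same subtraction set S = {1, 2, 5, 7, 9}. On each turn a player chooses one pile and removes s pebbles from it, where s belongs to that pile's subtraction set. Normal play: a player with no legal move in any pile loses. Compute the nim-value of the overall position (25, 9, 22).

All piles use S = {1, 2, 5, 7, 9}:
G(0) = 0
G(1) = mex{0} = 1
G(2) = mex{1,0} = 2
G(3) = mex{2,1} = 0
G(4) = mex{0,2} = 1
G(5) = mex{1,0,0} = 2
G(6) = mex{2,1,1} = 0
G(7) = mex{0,2,2,0} = 1
G(8) = mex{1,0,0,1} = 2
G(9) = mex{2,1,1,2,0} = 3
G(10) = mex{3,2,2,0,1} = 4
G(11) = mex{4,3,0,1,2} = 5
G(12) = mex{5,4,1,2,0} = 3
G(13) = mex{3,5,2,0,1} = 4
G(14) = mex{4,3,3,1,2} = 0
G(15) = mex{0,4,4,2,0} = 1
G(16) = mex{1,0,5,3,1} = 2
G(17) = mex{2,1,3,4,2} = 0
G(18) = mex{0,2,4,5,3} = 1
G(19) = mex{1,0,0,3,4} = 2
G(20) = mex{2,1,1,4,5} = 0
G(21) = mex{0,2,2,0,3} = 1
G(22) = mex{1,0,0,1,4} = 2
G(23) = mex{2,1,1,2,0} = 3
G(24) = mex{3,2,2,0,1} = 4
G(25) = mex{4,3,0,1,2} = 5
Pile A: G(25) = 5.
Pile B: G(9) = 3.
Pile C: G(22) = 2.
Combined Grundy value = 5 ⊕ 3 ⊕ 2 = 4.

4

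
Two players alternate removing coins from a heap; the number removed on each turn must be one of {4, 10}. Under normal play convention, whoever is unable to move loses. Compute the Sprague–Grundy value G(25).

n :  0  1  2  3  4  5  6  7  8  9 10 11 12 13 14 15 16 17 18 19 20 21 22 23 24 25
G :  0  0  0  0  1  1  1  1  0  0  2  2  1  1  0  0  0  0  1  1  1  1  0  0  2  2

2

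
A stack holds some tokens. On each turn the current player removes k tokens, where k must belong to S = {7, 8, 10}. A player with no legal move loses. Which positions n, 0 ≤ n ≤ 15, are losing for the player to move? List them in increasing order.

n :  0  1  2  3  4  5  6  7  8  9 10 11 12 13 14 15
G :  0  0  0  0  0  0  0  1  1  1  1  1  1  1  2  2
P-positions are exactly the n with G(n) = 0.

0, 1, 2, 3, 4, 5, 6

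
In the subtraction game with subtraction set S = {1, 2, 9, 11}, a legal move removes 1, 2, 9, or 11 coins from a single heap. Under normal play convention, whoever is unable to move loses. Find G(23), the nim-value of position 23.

G(0) = 0
G(1) = mex{0} = 1
G(2) = mex{1,0} = 2
G(3) = mex{2,1} = 0
G(4) = mex{0,2} = 1
G(5) = mex{1,0} = 2
G(6) = mex{2,1} = 0
G(7) = mex{0,2} = 1
G(8) = mex{1,0} = 2
G(9) = mex{2,1,0} = 3
G(10) = mex{3,2,1} = 0
G(11) = mex{0,3,2,0} = 1
G(12) = mex{1,0,0,1} = 2
G(13) = mex{2,1,1,2} = 0
G(14) = mex{0,2,2,0} = 1
G(15) = mex{1,0,0,1} = 2
G(16) = mex{2,1,1,2} = 0
G(17) = mex{0,2,2,0} = 1
G(18) = mex{1,0,3,1} = 2
G(19) = mex{2,1,0,2} = 3
G(20) = mex{3,2,1,3} = 0
G(21) = mex{0,3,2,0} = 1
G(22) = mex{1,0,0,1} = 2
G(23) = mex{2,1,1,2} = 0

0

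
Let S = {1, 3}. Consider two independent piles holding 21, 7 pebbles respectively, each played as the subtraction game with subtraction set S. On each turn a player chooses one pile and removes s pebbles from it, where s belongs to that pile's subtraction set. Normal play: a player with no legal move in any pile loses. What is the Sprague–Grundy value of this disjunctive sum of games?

0

All piles use S = {1, 3}:
G(0) = 0
G(1) = mex{0} = 1
G(2) = mex{1} = 0
G(3) = mex{0,0} = 1
G(4) = mex{1,1} = 0
G(5) = mex{0,0} = 1
G(6) = mex{1,1} = 0
G(7) = mex{0,0} = 1
G(8) = mex{1,1} = 0
G(9) = mex{0,0} = 1
G(10) = mex{1,1} = 0
G(11) = mex{0,0} = 1
G(12) = mex{1,1} = 0
G(13) = mex{0,0} = 1
G(14) = mex{1,1} = 0
G(15) = mex{0,0} = 1
G(16) = mex{1,1} = 0
G(17) = mex{0,0} = 1
G(18) = mex{1,1} = 0
G(19) = mex{0,0} = 1
G(20) = mex{1,1} = 0
G(21) = mex{0,0} = 1
Pile A: G(21) = 1.
Pile B: G(7) = 1.
Combined Grundy value = 1 ⊕ 1 = 0.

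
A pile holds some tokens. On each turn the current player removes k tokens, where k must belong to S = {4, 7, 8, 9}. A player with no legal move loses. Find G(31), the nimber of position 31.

1

n :  0  1  2  3  4  5  6  7  8  9 10 11 12 13 14 15 16 17 18 19 20 21 22 23 24 25 26 27 28 29 30 31
G :  0  0  0  0  1  1  1  1  2  2  2  2  3  0  0  0  0  1  1  1  1  2  2  2  2  3  0  0  0  0  1  1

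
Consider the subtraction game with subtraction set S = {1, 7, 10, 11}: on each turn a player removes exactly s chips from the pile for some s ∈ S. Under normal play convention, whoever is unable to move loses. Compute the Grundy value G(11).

G(0) = 0
G(1) = mex{0} = 1
G(2) = mex{1} = 0
G(3) = mex{0} = 1
G(4) = mex{1} = 0
G(5) = mex{0} = 1
G(6) = mex{1} = 0
G(7) = mex{0,0} = 1
G(8) = mex{1,1} = 0
G(9) = mex{0,0} = 1
G(10) = mex{1,1,0} = 2
G(11) = mex{2,0,1,0} = 3

3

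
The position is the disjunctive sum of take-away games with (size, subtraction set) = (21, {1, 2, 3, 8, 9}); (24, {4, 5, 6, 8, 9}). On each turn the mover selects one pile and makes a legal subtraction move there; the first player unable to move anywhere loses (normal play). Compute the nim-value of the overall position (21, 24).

3

Pile A, S = {1, 2, 3, 8, 9}:
n :  0  1  2  3  4  5  6  7  8  9 10 11 12 13 14 15 16 17 18 19 20 21
G :  0  1  2  3  0  1  2  3  4  5  0  1  2  3  0  1  2  3  4  5  0  1
G_A(21) = 1.
Pile B, S = {4, 5, 6, 8, 9}:
n :  0  1  2  3  4  5  6  7  8  9 10 11 12 13 14 15 16 17 18 19 20 21 22 23 24
G :  0  0  0  0  1  1  1  1  2  2  2  2  3  0  0  0  0  1  1  1  1  2  2  2  2
G_B(24) = 2.
Combined Grundy value = 1 ⊕ 2 = 3.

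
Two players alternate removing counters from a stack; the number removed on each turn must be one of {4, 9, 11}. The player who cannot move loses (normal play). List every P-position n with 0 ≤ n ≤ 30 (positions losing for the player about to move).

n :  0  1  2  3  4  5  6  7  8  9 10 11 12 13 14 15 16 17 18 19 20 21 22 23 24 25 26 27 28 29 30
G :  0  0  0  0  1  1  1  1  0  2  2  2  1  3  3  0  0  2  0  1  1  0  1  0  2  1  3  1  0  2  2
P-positions are exactly the n with G(n) = 0.

0, 1, 2, 3, 8, 15, 16, 18, 21, 23, 28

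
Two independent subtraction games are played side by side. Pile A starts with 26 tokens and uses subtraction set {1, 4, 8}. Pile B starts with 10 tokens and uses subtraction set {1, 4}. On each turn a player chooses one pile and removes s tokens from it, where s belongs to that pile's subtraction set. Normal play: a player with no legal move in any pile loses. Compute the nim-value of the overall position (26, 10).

0

Pile A, S = {1, 4, 8}:
G(0) = 0
G(1) = mex{0} = 1
G(2) = mex{1} = 0
G(3) = mex{0} = 1
G(4) = mex{1,0} = 2
G(5) = mex{2,1} = 0
G(6) = mex{0,0} = 1
G(7) = mex{1,1} = 0
G(8) = mex{0,2,0} = 1
G(9) = mex{1,0,1} = 2
G(10) = mex{2,1,0} = 3
G(11) = mex{3,0,1} = 2
G(12) = mex{2,1,2} = 0
G(13) = mex{0,2,0} = 1
G(14) = mex{1,3,1} = 0
G(15) = mex{0,2,0} = 1
G(16) = mex{1,0,1} = 2
G(17) = mex{2,1,2} = 0
G(18) = mex{0,0,3} = 1
G(19) = mex{1,1,2} = 0
G(20) = mex{0,2,0} = 1
G(21) = mex{1,0,1} = 2
G(22) = mex{2,1,0} = 3
G(23) = mex{3,0,1} = 2
G(24) = mex{2,1,2} = 0
G(25) = mex{0,2,0} = 1
G(26) = mex{1,3,1} = 0
G_A(26) = 0.
Pile B, S = {1, 4}:
G(0) = 0
G(1) = mex{0} = 1
G(2) = mex{1} = 0
G(3) = mex{0} = 1
G(4) = mex{1,0} = 2
G(5) = mex{2,1} = 0
G(6) = mex{0,0} = 1
G(7) = mex{1,1} = 0
G(8) = mex{0,2} = 1
G(9) = mex{1,0} = 2
G(10) = mex{2,1} = 0
G_B(10) = 0.
Combined Grundy value = 0 ⊕ 0 = 0.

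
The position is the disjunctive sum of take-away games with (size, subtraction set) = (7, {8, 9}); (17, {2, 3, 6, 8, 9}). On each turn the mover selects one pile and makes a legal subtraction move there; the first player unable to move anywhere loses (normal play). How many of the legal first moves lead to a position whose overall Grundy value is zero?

Pile A, S = {8, 9}:
n : 0 1 2 3 4 5 6 7
G : 0 0 0 0 0 0 0 0
G_A(7) = 0.
Pile B, S = {2, 3, 6, 8, 9}:
n :  0  1  2  3  4  5  6  7  8  9 10 11 12 13 14 15 16 17
G :  0  0  1  1  2  0  3  1  2  2  3  3  0  4  1  5  0  0
G_B(17) = 0.
Combined Grundy value = 0 ⊕ 0 = 0.
A winning move leaves total XOR = 0, i.e. changes one component's Grundy value g to g ⊕ X where X is the current total.
Pile A: target g' = 0⊕0 = 0, but every legal move changes the Grundy value (mex property), so 0 moves.
Pile B: target g' = 0⊕0 = 0, but every legal move changes the Grundy value (mex property), so 0 moves.

0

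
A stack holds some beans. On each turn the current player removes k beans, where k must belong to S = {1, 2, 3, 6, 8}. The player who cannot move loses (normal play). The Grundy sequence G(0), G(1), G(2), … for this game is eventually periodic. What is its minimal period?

9

G(0) = 0
G(1) = mex{0} = 1
G(2) = mex{1,0} = 2
G(3) = mex{2,1,0} = 3
G(4) = mex{3,2,1} = 0
G(5) = mex{0,3,2} = 1
G(6) = mex{1,0,3,0} = 2
G(7) = mex{2,1,0,1} = 3
G(8) = mex{3,2,1,2,0} = 4
G(9) = mex{4,3,2,3,1} = 0
G(10) = mex{0,4,3,0,2} = 1
G(11) = mex{1,0,4,1,3} = 2
G(12) = mex{2,1,0,2,0} = 3
G(13) = mex{3,2,1,3,1} = 0
G(14) = mex{0,3,2,4,2} = 1
G(15) = mex{1,0,3,0,3} = 2
G(16) = mex{2,1,0,1,4} = 3
G(17) = mex{3,2,1,2,0} = 4
G(18) = mex{4,3,2,3,1} = 0
G(19) = mex{0,4,3,0,2} = 1
G(n+9) = G(n) holds for n = 0,…,7 (a full window of length max(S) = 8), so the sequence is purely periodic with period 9.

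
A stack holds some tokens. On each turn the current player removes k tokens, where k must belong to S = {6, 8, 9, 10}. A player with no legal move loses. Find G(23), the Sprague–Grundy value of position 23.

G(0) = 0
G(1) = mex{} = 0
G(2) = mex{} = 0
G(3) = mex{} = 0
G(4) = mex{} = 0
G(5) = mex{} = 0
G(6) = mex{0} = 1
G(7) = mex{0} = 1
G(8) = mex{0,0} = 1
G(9) = mex{0,0,0} = 1
G(10) = mex{0,0,0,0} = 1
G(11) = mex{0,0,0,0} = 1
G(12) = mex{1,0,0,0} = 2
G(13) = mex{1,0,0,0} = 2
G(14) = mex{1,1,0,0} = 2
G(15) = mex{1,1,1,0} = 2
G(16) = mex{1,1,1,1} = 0
G(17) = mex{1,1,1,1} = 0
G(18) = mex{2,1,1,1} = 0
G(19) = mex{2,1,1,1} = 0
G(20) = mex{2,2,1,1} = 0
G(21) = mex{2,2,2,1} = 0
G(22) = mex{0,2,2,2} = 1
G(23) = mex{0,2,2,2} = 1

1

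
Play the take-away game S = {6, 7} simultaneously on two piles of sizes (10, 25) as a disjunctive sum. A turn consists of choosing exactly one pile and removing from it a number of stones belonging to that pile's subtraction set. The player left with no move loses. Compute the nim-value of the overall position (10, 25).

3

All piles use S = {6, 7}:
G(0) = 0
G(1) = mex{} = 0
G(2) = mex{} = 0
G(3) = mex{} = 0
G(4) = mex{} = 0
G(5) = mex{} = 0
G(6) = mex{0} = 1
G(7) = mex{0,0} = 1
G(8) = mex{0,0} = 1
G(9) = mex{0,0} = 1
G(10) = mex{0,0} = 1
G(11) = mex{0,0} = 1
G(12) = mex{1,0} = 2
G(13) = mex{1,1} = 0
G(14) = mex{1,1} = 0
G(15) = mex{1,1} = 0
G(16) = mex{1,1} = 0
G(17) = mex{1,1} = 0
G(18) = mex{2,1} = 0
G(19) = mex{0,2} = 1
G(20) = mex{0,0} = 1
G(21) = mex{0,0} = 1
G(22) = mex{0,0} = 1
G(23) = mex{0,0} = 1
G(24) = mex{0,0} = 1
G(25) = mex{1,0} = 2
Pile A: G(10) = 1.
Pile B: G(25) = 2.
Combined Grundy value = 1 ⊕ 2 = 3.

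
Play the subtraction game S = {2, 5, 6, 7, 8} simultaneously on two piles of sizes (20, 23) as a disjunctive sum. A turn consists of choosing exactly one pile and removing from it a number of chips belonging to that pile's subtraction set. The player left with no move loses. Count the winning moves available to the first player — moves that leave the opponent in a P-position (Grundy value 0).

All piles use S = {2, 5, 6, 7, 8}:
G(0) = 0
G(1) = mex{} = 0
G(2) = mex{0} = 1
G(3) = mex{0} = 1
G(4) = mex{1} = 0
G(5) = mex{1,0} = 2
G(6) = mex{0,0,0} = 1
G(7) = mex{2,1,0,0} = 3
G(8) = mex{1,1,1,0,0} = 2
G(9) = mex{3,0,1,1,0} = 2
G(10) = mex{2,2,0,1,1} = 3
G(11) = mex{2,1,2,0,1} = 3
G(12) = mex{3,3,1,2,0} = 4
G(13) = mex{3,2,3,1,2} = 0
G(14) = mex{4,2,2,3,1} = 0
G(15) = mex{0,3,2,2,3} = 1
G(16) = mex{0,3,3,2,2} = 1
G(17) = mex{1,4,3,3,2} = 0
G(18) = mex{1,0,4,3,3} = 2
G(19) = mex{0,0,0,4,3} = 1
G(20) = mex{2,1,0,0,4} = 3
G(21) = mex{1,1,1,0,0} = 2
G(22) = mex{3,0,1,1,0} = 2
G(23) = mex{2,2,0,1,1} = 3
Pile A: G(20) = 3.
Pile B: G(23) = 3.
Combined Grundy value = 3 ⊕ 3 = 0.
A winning move leaves total XOR = 0, i.e. changes one component's Grundy value g to g ⊕ X where X is the current total.
Pile A: target g' = 3⊕0 = 3, but every legal move changes the Grundy value (mex property), so 0 moves.
Pile B: target g' = 3⊕0 = 3, but every legal move changes the Grundy value (mex property), so 0 moves.

0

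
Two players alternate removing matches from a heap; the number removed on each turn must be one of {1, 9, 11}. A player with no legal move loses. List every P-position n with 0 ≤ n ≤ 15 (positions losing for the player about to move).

0, 2, 4, 6, 8, 10, 12, 14

G(0) = 0
G(1) = mex{0} = 1
G(2) = mex{1} = 0
G(3) = mex{0} = 1
G(4) = mex{1} = 0
G(5) = mex{0} = 1
G(6) = mex{1} = 0
G(7) = mex{0} = 1
G(8) = mex{1} = 0
G(9) = mex{0,0} = 1
G(10) = mex{1,1} = 0
G(11) = mex{0,0,0} = 1
G(12) = mex{1,1,1} = 0
G(13) = mex{0,0,0} = 1
G(14) = mex{1,1,1} = 0
G(15) = mex{0,0,0} = 1
P-positions are exactly the n with G(n) = 0.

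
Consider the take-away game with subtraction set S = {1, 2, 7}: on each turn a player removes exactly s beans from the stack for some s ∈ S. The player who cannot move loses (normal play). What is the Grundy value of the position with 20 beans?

2

n :  0  1  2  3  4  5  6  7  8  9 10 11 12 13 14 15 16 17 18 19 20
G :  0  1  2  0  1  2  0  1  2  0  1  2  0  1  2  0  1  2  0  1  2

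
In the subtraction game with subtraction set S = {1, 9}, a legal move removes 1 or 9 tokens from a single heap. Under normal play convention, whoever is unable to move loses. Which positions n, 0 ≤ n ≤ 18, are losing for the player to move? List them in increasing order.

G(0) = 0
G(1) = mex{0} = 1
G(2) = mex{1} = 0
G(3) = mex{0} = 1
G(4) = mex{1} = 0
G(5) = mex{0} = 1
G(6) = mex{1} = 0
G(7) = mex{0} = 1
G(8) = mex{1} = 0
G(9) = mex{0,0} = 1
G(10) = mex{1,1} = 0
G(11) = mex{0,0} = 1
G(12) = mex{1,1} = 0
G(13) = mex{0,0} = 1
G(14) = mex{1,1} = 0
G(15) = mex{0,0} = 1
G(16) = mex{1,1} = 0
G(17) = mex{0,0} = 1
G(18) = mex{1,1} = 0
P-positions are exactly the n with G(n) = 0.

0, 2, 4, 6, 8, 10, 12, 14, 16, 18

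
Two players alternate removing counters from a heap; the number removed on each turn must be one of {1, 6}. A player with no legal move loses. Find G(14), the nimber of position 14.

G(0) = 0
G(1) = mex{0} = 1
G(2) = mex{1} = 0
G(3) = mex{0} = 1
G(4) = mex{1} = 0
G(5) = mex{0} = 1
G(6) = mex{1,0} = 2
G(7) = mex{2,1} = 0
G(8) = mex{0,0} = 1
G(9) = mex{1,1} = 0
G(10) = mex{0,0} = 1
G(11) = mex{1,1} = 0
G(12) = mex{0,2} = 1
G(13) = mex{1,0} = 2
G(14) = mex{2,1} = 0

0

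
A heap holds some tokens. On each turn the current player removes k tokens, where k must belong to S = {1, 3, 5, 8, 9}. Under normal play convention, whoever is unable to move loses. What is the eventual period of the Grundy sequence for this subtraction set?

16

G(0) = 0
G(1) = mex{0} = 1
G(2) = mex{1} = 0
G(3) = mex{0,0} = 1
G(4) = mex{1,1} = 0
G(5) = mex{0,0,0} = 1
G(6) = mex{1,1,1} = 0
G(7) = mex{0,0,0} = 1
G(8) = mex{1,1,1,0} = 2
G(9) = mex{2,0,0,1,0} = 3
G(10) = mex{3,1,1,0,1} = 2
G(11) = mex{2,2,0,1,0} = 3
G(12) = mex{3,3,1,0,1} = 2
G(13) = mex{2,2,2,1,0} = 3
G(14) = mex{3,3,3,0,1} = 2
G(15) = mex{2,2,2,1,0} = 3
G(16) = mex{3,3,3,2,1} = 0
G(17) = mex{0,2,2,3,2} = 1
G(18) = mex{1,3,3,2,3} = 0
G(19) = mex{0,0,2,3,2} = 1
G(20) = mex{1,1,3,2,3} = 0
G(21) = mex{0,0,0,3,2} = 1
G(22) = mex{1,1,1,2,3} = 0
G(23) = mex{0,0,0,3,2} = 1
G(24) = mex{1,1,1,0,3} = 2
G(25) = mex{2,0,0,1,0} = 3
G(26) = mex{3,1,1,0,1} = 2
G(27) = mex{2,2,0,1,0} = 3
G(28) = mex{3,3,1,0,1} = 2
G(29) = mex{2,2,2,1,0} = 3
G(30) = mex{3,3,3,0,1} = 2
G(31) = mex{2,2,2,1,0} = 3
G(32) = mex{3,3,3,2,1} = 0
G(33) = mex{0,2,2,3,2} = 1
G(n+16) = G(n) holds for n = 0,…,8 (a full window of length max(S) = 9), so the sequence is purely periodic with period 16.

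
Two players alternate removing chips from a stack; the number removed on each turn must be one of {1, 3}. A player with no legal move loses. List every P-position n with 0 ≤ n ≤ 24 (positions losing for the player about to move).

0, 2, 4, 6, 8, 10, 12, 14, 16, 18, 20, 22, 24

G(0) = 0
G(1) = mex{0} = 1
G(2) = mex{1} = 0
G(3) = mex{0,0} = 1
G(4) = mex{1,1} = 0
G(5) = mex{0,0} = 1
G(6) = mex{1,1} = 0
G(7) = mex{0,0} = 1
G(8) = mex{1,1} = 0
G(9) = mex{0,0} = 1
G(10) = mex{1,1} = 0
G(11) = mex{0,0} = 1
G(12) = mex{1,1} = 0
G(13) = mex{0,0} = 1
G(14) = mex{1,1} = 0
G(15) = mex{0,0} = 1
G(16) = mex{1,1} = 0
G(17) = mex{0,0} = 1
G(18) = mex{1,1} = 0
G(19) = mex{0,0} = 1
G(20) = mex{1,1} = 0
G(21) = mex{0,0} = 1
G(22) = mex{1,1} = 0
G(23) = mex{0,0} = 1
G(24) = mex{1,1} = 0
P-positions are exactly the n with G(n) = 0.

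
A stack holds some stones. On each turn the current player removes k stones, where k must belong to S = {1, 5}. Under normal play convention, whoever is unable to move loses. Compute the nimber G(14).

G(0) = 0
G(1) = mex{0} = 1
G(2) = mex{1} = 0
G(3) = mex{0} = 1
G(4) = mex{1} = 0
G(5) = mex{0,0} = 1
G(6) = mex{1,1} = 0
G(7) = mex{0,0} = 1
G(8) = mex{1,1} = 0
G(9) = mex{0,0} = 1
G(10) = mex{1,1} = 0
G(11) = mex{0,0} = 1
G(12) = mex{1,1} = 0
G(13) = mex{0,0} = 1
G(14) = mex{1,1} = 0

0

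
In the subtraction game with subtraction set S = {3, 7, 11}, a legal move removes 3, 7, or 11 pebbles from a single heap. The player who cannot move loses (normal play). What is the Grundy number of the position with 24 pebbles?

0

G(0) = 0
G(1) = mex{} = 0
G(2) = mex{} = 0
G(3) = mex{0} = 1
G(4) = mex{0} = 1
G(5) = mex{0} = 1
G(6) = mex{1} = 0
G(7) = mex{1,0} = 2
G(8) = mex{1,0} = 2
G(9) = mex{0,0} = 1
G(10) = mex{2,1} = 0
G(11) = mex{2,1,0} = 3
G(12) = mex{1,1,0} = 2
G(13) = mex{0,0,0} = 1
G(14) = mex{3,2,1} = 0
G(15) = mex{2,2,1} = 0
G(16) = mex{1,1,1} = 0
G(17) = mex{0,0,0} = 1
G(18) = mex{0,3,2} = 1
G(19) = mex{0,2,2} = 1
G(20) = mex{1,1,1} = 0
G(21) = mex{1,0,0} = 2
G(22) = mex{1,0,3} = 2
G(23) = mex{0,0,2} = 1
G(24) = mex{2,1,1} = 0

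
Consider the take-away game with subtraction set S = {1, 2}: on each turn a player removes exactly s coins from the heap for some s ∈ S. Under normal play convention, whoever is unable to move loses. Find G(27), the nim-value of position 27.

0

G(0) = 0
G(1) = mex{0} = 1
G(2) = mex{1,0} = 2
G(3) = mex{2,1} = 0
G(4) = mex{0,2} = 1
G(5) = mex{1,0} = 2
G(6) = mex{2,1} = 0
G(7) = mex{0,2} = 1
G(8) = mex{1,0} = 2
G(9) = mex{2,1} = 0
G(10) = mex{0,2} = 1
G(11) = mex{1,0} = 2
G(12) = mex{2,1} = 0
G(13) = mex{0,2} = 1
G(14) = mex{1,0} = 2
G(15) = mex{2,1} = 0
G(16) = mex{0,2} = 1
G(17) = mex{1,0} = 2
G(18) = mex{2,1} = 0
G(19) = mex{0,2} = 1
G(20) = mex{1,0} = 2
G(21) = mex{2,1} = 0
G(22) = mex{0,2} = 1
G(23) = mex{1,0} = 2
G(24) = mex{2,1} = 0
G(25) = mex{0,2} = 1
G(26) = mex{1,0} = 2
G(27) = mex{2,1} = 0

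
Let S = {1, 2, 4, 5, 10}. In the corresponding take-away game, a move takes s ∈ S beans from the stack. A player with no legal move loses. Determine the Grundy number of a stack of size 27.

n :  0  1  2  3  4  5  6  7  8  9 10 11 12 13 14 15 16 17 18 19 20 21 22 23 24 25 26 27
G :  0  1  2  0  1  2  0  1  2  0  1  2  0  1  2  0  1  2  0  1  2  0  1  2  0  1  2  0

0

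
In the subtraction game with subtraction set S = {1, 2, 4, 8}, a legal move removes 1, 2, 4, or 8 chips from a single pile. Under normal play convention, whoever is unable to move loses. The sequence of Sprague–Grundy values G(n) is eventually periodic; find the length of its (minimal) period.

3

G(0) = 0
G(1) = mex{0} = 1
G(2) = mex{1,0} = 2
G(3) = mex{2,1} = 0
G(4) = mex{0,2,0} = 1
G(5) = mex{1,0,1} = 2
G(6) = mex{2,1,2} = 0
G(7) = mex{0,2,0} = 1
G(8) = mex{1,0,1,0} = 2
G(9) = mex{2,1,2,1} = 0
G(10) = mex{0,2,0,2} = 1
G(11) = mex{1,0,1,0} = 2
G(12) = mex{2,1,2,1} = 0
G(13) = mex{0,2,0,2} = 1
G(14) = mex{1,0,1,0} = 2
G(n+3) = G(n) holds for n = 0,…,7 (a full window of length max(S) = 8), so the sequence is purely periodic with period 3.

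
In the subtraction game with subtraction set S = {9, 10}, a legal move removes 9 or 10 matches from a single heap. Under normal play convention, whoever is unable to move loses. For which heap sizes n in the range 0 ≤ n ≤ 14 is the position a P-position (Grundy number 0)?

0, 1, 2, 3, 4, 5, 6, 7, 8

n :  0  1  2  3  4  5  6  7  8  9 10 11 12 13 14
G :  0  0  0  0  0  0  0  0  0  1  1  1  1  1  1
P-positions are exactly the n with G(n) = 0.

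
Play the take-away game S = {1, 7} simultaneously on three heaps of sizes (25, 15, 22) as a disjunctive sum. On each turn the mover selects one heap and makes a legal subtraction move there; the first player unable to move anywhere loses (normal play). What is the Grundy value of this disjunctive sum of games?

0

All heaps use S = {1, 7}:
n :  0  1  2  3  4  5  6  7  8  9 10 11 12 13 14 15 16 17 18 19 20 21 22 23 24 25
G :  0  1  0  1  0  1  0  1  0  1  0  1  0  1  0  1  0  1  0  1  0  1  0  1  0  1
Heap A: G(25) = 1.
Heap B: G(15) = 1.
Heap C: G(22) = 0.
Combined Grundy value = 1 ⊕ 1 ⊕ 0 = 0.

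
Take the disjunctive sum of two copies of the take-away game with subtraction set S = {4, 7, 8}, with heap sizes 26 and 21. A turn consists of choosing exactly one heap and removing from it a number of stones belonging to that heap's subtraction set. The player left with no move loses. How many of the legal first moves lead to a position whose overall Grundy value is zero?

All heaps use S = {4, 7, 8}:
n :  0  1  2  3  4  5  6  7  8  9 10 11 12 13 14 15 16 17 18 19 20 21 22 23 24 25 26
G :  0  0  0  0  1  1  1  1  2  2  2  2  0  0  0  0  1  1  1  1  2  2  2  2  0  0  0
Heap A: G(26) = 0.
Heap B: G(21) = 2.
Combined Grundy value = 0 ⊕ 2 = 2.
A winning move leaves total XOR = 0, i.e. changes one component's Grundy value g to g ⊕ X where X is the current total.
Heap A: need g' = 0⊕2 = 2. Options: 26−4→G=2, 26−7→G=1, 26−8→G=1. Hits: 1.
Heap B: need g' = 2⊕2 = 0. Options: 21−4→G=1, 21−7→G=0, 21−8→G=0. Hits: 2.

3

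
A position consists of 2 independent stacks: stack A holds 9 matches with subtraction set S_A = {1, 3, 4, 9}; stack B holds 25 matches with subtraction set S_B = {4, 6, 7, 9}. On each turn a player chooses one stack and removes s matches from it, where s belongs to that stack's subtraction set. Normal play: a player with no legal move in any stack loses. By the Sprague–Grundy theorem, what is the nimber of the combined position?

7

Stack A, S = {1, 3, 4, 9}:
n : 0 1 2 3 4 5 6 7 8 9
G : 0 1 0 1 2 3 2 0 1 4
G_A(9) = 4.
Stack B, S = {4, 6, 7, 9}:
n :  0  1  2  3  4  5  6  7  8  9 10 11 12 13 14 15 16 17 18 19 20 21 22 23 24 25
G :  0  0  0  0  1  1  1  1  2  2  2  2  3  0  0  0  0  1  1  1  1  2  2  2  2  3
G_B(25) = 3.
Combined Grundy value = 4 ⊕ 3 = 7.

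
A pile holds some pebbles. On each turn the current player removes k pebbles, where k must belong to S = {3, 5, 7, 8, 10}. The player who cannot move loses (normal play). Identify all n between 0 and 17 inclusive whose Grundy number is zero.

0, 1, 2, 13, 14, 15

G(0) = 0
G(1) = mex{} = 0
G(2) = mex{} = 0
G(3) = mex{0} = 1
G(4) = mex{0} = 1
G(5) = mex{0,0} = 1
G(6) = mex{1,0} = 2
G(7) = mex{1,0,0} = 2
G(8) = mex{1,1,0,0} = 2
G(9) = mex{2,1,0,0} = 3
G(10) = mex{2,1,1,0,0} = 3
G(11) = mex{2,2,1,1,0} = 3
G(12) = mex{3,2,1,1,0} = 4
G(13) = mex{3,2,2,1,1} = 0
G(14) = mex{3,3,2,2,1} = 0
G(15) = mex{4,3,2,2,1} = 0
G(16) = mex{0,3,3,2,2} = 1
G(17) = mex{0,4,3,3,2} = 1
P-positions are exactly the n with G(n) = 0.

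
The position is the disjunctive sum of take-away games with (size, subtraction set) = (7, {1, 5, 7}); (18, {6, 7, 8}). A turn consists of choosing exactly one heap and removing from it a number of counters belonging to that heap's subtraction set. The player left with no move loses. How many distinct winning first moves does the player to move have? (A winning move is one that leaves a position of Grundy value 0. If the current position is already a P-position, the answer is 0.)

Heap A, S = {1, 5, 7}:
n : 0 1 2 3 4 5 6 7
G : 0 1 0 1 0 1 0 1
G_A(7) = 1.
Heap B, S = {6, 7, 8}:
G(0) = 0
G(1) = mex{} = 0
G(2) = mex{} = 0
G(3) = mex{} = 0
G(4) = mex{} = 0
G(5) = mex{} = 0
G(6) = mex{0} = 1
G(7) = mex{0,0} = 1
G(8) = mex{0,0,0} = 1
G(9) = mex{0,0,0} = 1
G(10) = mex{0,0,0} = 1
G(11) = mex{0,0,0} = 1
G(12) = mex{1,0,0} = 2
G(13) = mex{1,1,0} = 2
G(14) = mex{1,1,1} = 0
G(15) = mex{1,1,1} = 0
G(16) = mex{1,1,1} = 0
G(17) = mex{1,1,1} = 0
G(18) = mex{2,1,1} = 0
G_B(18) = 0.
Combined Grundy value = 1 ⊕ 0 = 1.
A winning move leaves total XOR = 0, i.e. changes one component's Grundy value g to g ⊕ X where X is the current total.
Heap A: need g' = 1⊕1 = 0. Options: 7−1→G=0, 7−5→G=0, 7−7→G=0. Hits: 3.
Heap B: need g' = 0⊕1 = 1. Options: 18−6→G=2, 18−7→G=1, 18−8→G=1. Hits: 2.

5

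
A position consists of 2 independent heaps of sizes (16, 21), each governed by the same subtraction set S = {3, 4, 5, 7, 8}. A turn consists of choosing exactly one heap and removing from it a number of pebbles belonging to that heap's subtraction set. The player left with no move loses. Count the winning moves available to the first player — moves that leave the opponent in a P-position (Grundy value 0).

3

All heaps use S = {3, 4, 5, 7, 8}:
G(0) = 0
G(1) = mex{} = 0
G(2) = mex{} = 0
G(3) = mex{0} = 1
G(4) = mex{0,0} = 1
G(5) = mex{0,0,0} = 1
G(6) = mex{1,0,0} = 2
G(7) = mex{1,1,0,0} = 2
G(8) = mex{1,1,1,0,0} = 2
G(9) = mex{2,1,1,0,0} = 3
G(10) = mex{2,2,1,1,0} = 3
G(11) = mex{2,2,2,1,1} = 0
G(12) = mex{3,2,2,1,1} = 0
G(13) = mex{3,3,2,2,1} = 0
G(14) = mex{0,3,3,2,2} = 1
G(15) = mex{0,0,3,2,2} = 1
G(16) = mex{0,0,0,3,2} = 1
G(17) = mex{1,0,0,3,3} = 2
G(18) = mex{1,1,0,0,3} = 2
G(19) = mex{1,1,1,0,0} = 2
G(20) = mex{2,1,1,0,0} = 3
G(21) = mex{2,2,1,1,0} = 3
Heap A: G(16) = 1.
Heap B: G(21) = 3.
Combined Grundy value = 1 ⊕ 3 = 2.
A winning move leaves total XOR = 0, i.e. changes one component's Grundy value g to g ⊕ X where X is the current total.
Heap A: need g' = 1⊕2 = 3. Options: 16−3→G=0, 16−4→G=0, 16−5→G=0, 16−7→G=3, 16−8→G=2. Hits: 1.
Heap B: need g' = 3⊕2 = 1. Options: 21−3→G=2, 21−4→G=2, 21−5→G=1, 21−7→G=1, 21−8→G=0. Hits: 2.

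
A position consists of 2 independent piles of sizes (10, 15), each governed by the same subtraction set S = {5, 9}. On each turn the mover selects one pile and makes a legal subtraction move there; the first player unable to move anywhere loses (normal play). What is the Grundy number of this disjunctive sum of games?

All piles use S = {5, 9}:
G(0) = 0
G(1) = mex{} = 0
G(2) = mex{} = 0
G(3) = mex{} = 0
G(4) = mex{} = 0
G(5) = mex{0} = 1
G(6) = mex{0} = 1
G(7) = mex{0} = 1
G(8) = mex{0} = 1
G(9) = mex{0,0} = 1
G(10) = mex{1,0} = 2
G(11) = mex{1,0} = 2
G(12) = mex{1,0} = 2
G(13) = mex{1,0} = 2
G(14) = mex{1,1} = 0
G(15) = mex{2,1} = 0
Pile A: G(10) = 2.
Pile B: G(15) = 0.
Combined Grundy value = 2 ⊕ 0 = 2.

2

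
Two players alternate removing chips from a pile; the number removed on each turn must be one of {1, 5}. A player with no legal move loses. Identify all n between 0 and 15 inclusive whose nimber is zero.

n :  0  1  2  3  4  5  6  7  8  9 10 11 12 13 14 15
G :  0  1  0  1  0  1  0  1  0  1  0  1  0  1  0  1
P-positions are exactly the n with G(n) = 0.

0, 2, 4, 6, 8, 10, 12, 14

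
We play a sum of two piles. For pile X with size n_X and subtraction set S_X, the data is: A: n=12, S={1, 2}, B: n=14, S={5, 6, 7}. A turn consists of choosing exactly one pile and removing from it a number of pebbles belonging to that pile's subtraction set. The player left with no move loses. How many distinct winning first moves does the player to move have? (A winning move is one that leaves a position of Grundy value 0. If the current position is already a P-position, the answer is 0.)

Pile A, S = {1, 2}:
G(0) = 0
G(1) = mex{0} = 1
G(2) = mex{1,0} = 2
G(3) = mex{2,1} = 0
G(4) = mex{0,2} = 1
G(5) = mex{1,0} = 2
G(6) = mex{2,1} = 0
G(7) = mex{0,2} = 1
G(8) = mex{1,0} = 2
G(9) = mex{2,1} = 0
G(10) = mex{0,2} = 1
G(11) = mex{1,0} = 2
G(12) = mex{2,1} = 0
G_A(12) = 0.
Pile B, S = {5, 6, 7}:
n :  0  1  2  3  4  5  6  7  8  9 10 11 12 13 14
G :  0  0  0  0  0  1  1  1  1  1  2  2  0  0  0
G_B(14) = 0.
Combined Grundy value = 0 ⊕ 0 = 0.
A winning move leaves total XOR = 0, i.e. changes one component's Grundy value g to g ⊕ X where X is the current total.
Pile A: target g' = 0⊕0 = 0, but every legal move changes the Grundy value (mex property), so 0 moves.
Pile B: target g' = 0⊕0 = 0, but every legal move changes the Grundy value (mex property), so 0 moves.

0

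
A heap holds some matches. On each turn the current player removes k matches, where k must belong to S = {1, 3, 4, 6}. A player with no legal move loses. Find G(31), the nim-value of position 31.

1

n :  0  1  2  3  4  5  6  7  8  9 10 11 12 13 14 15 16 17 18 19 20 21 22 23 24 25 26 27 28 29 30 31
G :  0  1  0  1  2  3  2  0  1  0  1  2  3  2  0  1  0  1  2  3  2  0  1  0  1  2  3  2  0  1  0  1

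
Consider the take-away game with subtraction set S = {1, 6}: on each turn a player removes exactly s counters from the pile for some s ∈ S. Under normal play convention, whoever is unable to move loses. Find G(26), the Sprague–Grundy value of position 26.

n :  0  1  2  3  4  5  6  7  8  9 10 11 12 13 14 15 16 17 18 19 20 21 22 23 24 25 26
G :  0  1  0  1  0  1  2  0  1  0  1  0  1  2  0  1  0  1  0  1  2  0  1  0  1  0  1

1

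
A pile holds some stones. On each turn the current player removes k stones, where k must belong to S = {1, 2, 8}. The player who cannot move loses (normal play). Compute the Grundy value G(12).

G(0) = 0
G(1) = mex{0} = 1
G(2) = mex{1,0} = 2
G(3) = mex{2,1} = 0
G(4) = mex{0,2} = 1
G(5) = mex{1,0} = 2
G(6) = mex{2,1} = 0
G(7) = mex{0,2} = 1
G(8) = mex{1,0,0} = 2
G(9) = mex{2,1,1} = 0
G(10) = mex{0,2,2} = 1
G(11) = mex{1,0,0} = 2
G(12) = mex{2,1,1} = 0

0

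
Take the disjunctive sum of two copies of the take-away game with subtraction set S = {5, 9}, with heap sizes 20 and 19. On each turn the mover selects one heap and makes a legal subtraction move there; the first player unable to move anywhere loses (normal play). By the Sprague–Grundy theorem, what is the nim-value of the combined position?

All heaps use S = {5, 9}:
n :  0  1  2  3  4  5  6  7  8  9 10 11 12 13 14 15 16 17 18 19 20
G :  0  0  0  0  0  1  1  1  1  1  2  2  2  2  0  0  0  0  0  1  1
Heap A: G(20) = 1.
Heap B: G(19) = 1.
Combined Grundy value = 1 ⊕ 1 = 0.

0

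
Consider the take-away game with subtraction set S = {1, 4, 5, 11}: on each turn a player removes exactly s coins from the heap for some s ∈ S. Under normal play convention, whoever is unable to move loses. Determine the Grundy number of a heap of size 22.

n :  0  1  2  3  4  5  6  7  8  9 10 11 12 13 14 15 16 17 18 19 20 21 22
G :  0  1  0  1  2  3  2  3  0  1  0  1  2  3  2  3  0  1  0  1  2  3  2

2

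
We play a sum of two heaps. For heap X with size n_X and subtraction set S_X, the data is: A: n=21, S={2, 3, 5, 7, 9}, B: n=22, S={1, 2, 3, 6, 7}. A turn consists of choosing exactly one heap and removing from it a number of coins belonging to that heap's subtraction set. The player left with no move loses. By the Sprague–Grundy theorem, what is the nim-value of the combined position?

7

Heap A, S = {2, 3, 5, 7, 9}:
n :  0  1  2  3  4  5  6  7  8  9 10 11 12 13 14 15 16 17 18 19 20 21
G :  0  0  1  1  2  2  3  3  4  4  5  0  0  1  1  2  2  3  3  4  4  5
G_A(21) = 5.
Heap B, S = {1, 2, 3, 6, 7}:
G(0) = 0
G(1) = mex{0} = 1
G(2) = mex{1,0} = 2
G(3) = mex{2,1,0} = 3
G(4) = mex{3,2,1} = 0
G(5) = mex{0,3,2} = 1
G(6) = mex{1,0,3,0} = 2
G(7) = mex{2,1,0,1,0} = 3
G(8) = mex{3,2,1,2,1} = 0
G(9) = mex{0,3,2,3,2} = 1
G(10) = mex{1,0,3,0,3} = 2
G(11) = mex{2,1,0,1,0} = 3
G(12) = mex{3,2,1,2,1} = 0
G(13) = mex{0,3,2,3,2} = 1
G(14) = mex{1,0,3,0,3} = 2
G(15) = mex{2,1,0,1,0} = 3
G(16) = mex{3,2,1,2,1} = 0
G(17) = mex{0,3,2,3,2} = 1
G(18) = mex{1,0,3,0,3} = 2
G(19) = mex{2,1,0,1,0} = 3
G(20) = mex{3,2,1,2,1} = 0
G(21) = mex{0,3,2,3,2} = 1
G(22) = mex{1,0,3,0,3} = 2
G_B(22) = 2.
Combined Grundy value = 5 ⊕ 2 = 7.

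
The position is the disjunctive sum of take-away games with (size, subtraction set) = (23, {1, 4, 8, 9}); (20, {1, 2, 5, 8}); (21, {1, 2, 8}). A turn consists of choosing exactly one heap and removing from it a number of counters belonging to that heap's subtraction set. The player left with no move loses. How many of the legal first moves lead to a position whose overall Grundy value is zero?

2

Heap A, S = {1, 4, 8, 9}:
n :  0  1  2  3  4  5  6  7  8  9 10 11 12 13 14 15 16 17 18 19 20 21 22 23
G :  0  1  0  1  2  0  1  0  1  2  3  2  0  1  2  3  2  0  1  0  1  2  0  1
G_A(23) = 1.
Heap B, S = {1, 2, 5, 8}:
G(0) = 0
G(1) = mex{0} = 1
G(2) = mex{1,0} = 2
G(3) = mex{2,1} = 0
G(4) = mex{0,2} = 1
G(5) = mex{1,0,0} = 2
G(6) = mex{2,1,1} = 0
G(7) = mex{0,2,2} = 1
G(8) = mex{1,0,0,0} = 2
G(9) = mex{2,1,1,1} = 0
G(10) = mex{0,2,2,2} = 1
G(11) = mex{1,0,0,0} = 2
G(12) = mex{2,1,1,1} = 0
G(13) = mex{0,2,2,2} = 1
G(14) = mex{1,0,0,0} = 2
G(15) = mex{2,1,1,1} = 0
G(16) = mex{0,2,2,2} = 1
G(17) = mex{1,0,0,0} = 2
G(18) = mex{2,1,1,1} = 0
G(19) = mex{0,2,2,2} = 1
G(20) = mex{1,0,0,0} = 2
G_B(20) = 2.
Heap C, S = {1, 2, 8}:
G(0) = 0
G(1) = mex{0} = 1
G(2) = mex{1,0} = 2
G(3) = mex{2,1} = 0
G(4) = mex{0,2} = 1
G(5) = mex{1,0} = 2
G(6) = mex{2,1} = 0
G(7) = mex{0,2} = 1
G(8) = mex{1,0,0} = 2
G(9) = mex{2,1,1} = 0
G(10) = mex{0,2,2} = 1
G(11) = mex{1,0,0} = 2
G(12) = mex{2,1,1} = 0
G(13) = mex{0,2,2} = 1
G(14) = mex{1,0,0} = 2
G(15) = mex{2,1,1} = 0
G(16) = mex{0,2,2} = 1
G(17) = mex{1,0,0} = 2
G(18) = mex{2,1,1} = 0
G(19) = mex{0,2,2} = 1
G(20) = mex{1,0,0} = 2
G(21) = mex{2,1,1} = 0
G_C(21) = 0.
Combined Grundy value = 1 ⊕ 2 ⊕ 0 = 3.
A winning move leaves total XOR = 0, i.e. changes one component's Grundy value g to g ⊕ X where X is the current total.
Heap A: need g' = 1⊕3 = 2. Options: 23−1→G=0, 23−4→G=0, 23−8→G=3, 23−9→G=2. Hits: 1.
Heap B: need g' = 2⊕3 = 1. Options: 20−1→G=1, 20−2→G=0, 20−5→G=0, 20−8→G=0. Hits: 1.
Heap C: need g' = 0⊕3 = 3. Options: 21−1→G=2, 21−2→G=1, 21−8→G=1. Hits: 0.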